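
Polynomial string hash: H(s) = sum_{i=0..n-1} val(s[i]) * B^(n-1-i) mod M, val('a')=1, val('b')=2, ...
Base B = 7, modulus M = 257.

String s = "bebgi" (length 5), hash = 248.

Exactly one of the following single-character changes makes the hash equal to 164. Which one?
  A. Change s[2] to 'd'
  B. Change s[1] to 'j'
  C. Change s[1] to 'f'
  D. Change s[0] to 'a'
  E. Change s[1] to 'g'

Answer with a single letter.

Option A: s[2]='b'->'d', delta=(4-2)*7^2 mod 257 = 98, hash=248+98 mod 257 = 89
Option B: s[1]='e'->'j', delta=(10-5)*7^3 mod 257 = 173, hash=248+173 mod 257 = 164 <-- target
Option C: s[1]='e'->'f', delta=(6-5)*7^3 mod 257 = 86, hash=248+86 mod 257 = 77
Option D: s[0]='b'->'a', delta=(1-2)*7^4 mod 257 = 169, hash=248+169 mod 257 = 160
Option E: s[1]='e'->'g', delta=(7-5)*7^3 mod 257 = 172, hash=248+172 mod 257 = 163

Answer: B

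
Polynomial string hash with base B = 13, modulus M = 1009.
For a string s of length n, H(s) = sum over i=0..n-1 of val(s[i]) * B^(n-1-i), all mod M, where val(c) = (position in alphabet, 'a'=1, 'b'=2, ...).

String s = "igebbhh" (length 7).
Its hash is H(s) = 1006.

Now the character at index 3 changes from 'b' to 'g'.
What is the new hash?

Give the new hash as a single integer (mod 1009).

Answer: 892

Derivation:
val('b') = 2, val('g') = 7
Position k = 3, exponent = n-1-k = 3
B^3 mod M = 13^3 mod 1009 = 179
Delta = (7 - 2) * 179 mod 1009 = 895
New hash = (1006 + 895) mod 1009 = 892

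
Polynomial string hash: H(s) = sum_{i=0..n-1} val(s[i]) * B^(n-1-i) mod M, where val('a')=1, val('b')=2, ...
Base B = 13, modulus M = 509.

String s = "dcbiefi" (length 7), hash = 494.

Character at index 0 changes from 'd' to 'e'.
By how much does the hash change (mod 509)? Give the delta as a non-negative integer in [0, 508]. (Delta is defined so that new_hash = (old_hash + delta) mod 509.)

Answer: 471

Derivation:
Delta formula: (val(new) - val(old)) * B^(n-1-k) mod M
  val('e') - val('d') = 5 - 4 = 1
  B^(n-1-k) = 13^6 mod 509 = 471
  Delta = 1 * 471 mod 509 = 471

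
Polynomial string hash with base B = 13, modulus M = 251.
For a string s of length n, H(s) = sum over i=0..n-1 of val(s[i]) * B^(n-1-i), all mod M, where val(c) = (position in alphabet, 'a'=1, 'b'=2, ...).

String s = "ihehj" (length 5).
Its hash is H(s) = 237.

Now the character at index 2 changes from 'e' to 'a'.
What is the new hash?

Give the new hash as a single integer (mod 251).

val('e') = 5, val('a') = 1
Position k = 2, exponent = n-1-k = 2
B^2 mod M = 13^2 mod 251 = 169
Delta = (1 - 5) * 169 mod 251 = 77
New hash = (237 + 77) mod 251 = 63

Answer: 63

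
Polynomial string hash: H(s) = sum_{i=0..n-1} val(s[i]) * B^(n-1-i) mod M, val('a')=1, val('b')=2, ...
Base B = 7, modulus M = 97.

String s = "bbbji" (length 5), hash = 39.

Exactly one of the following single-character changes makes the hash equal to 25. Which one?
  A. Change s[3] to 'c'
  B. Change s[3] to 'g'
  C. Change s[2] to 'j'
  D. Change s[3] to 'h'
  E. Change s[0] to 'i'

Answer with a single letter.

Answer: D

Derivation:
Option A: s[3]='j'->'c', delta=(3-10)*7^1 mod 97 = 48, hash=39+48 mod 97 = 87
Option B: s[3]='j'->'g', delta=(7-10)*7^1 mod 97 = 76, hash=39+76 mod 97 = 18
Option C: s[2]='b'->'j', delta=(10-2)*7^2 mod 97 = 4, hash=39+4 mod 97 = 43
Option D: s[3]='j'->'h', delta=(8-10)*7^1 mod 97 = 83, hash=39+83 mod 97 = 25 <-- target
Option E: s[0]='b'->'i', delta=(9-2)*7^4 mod 97 = 26, hash=39+26 mod 97 = 65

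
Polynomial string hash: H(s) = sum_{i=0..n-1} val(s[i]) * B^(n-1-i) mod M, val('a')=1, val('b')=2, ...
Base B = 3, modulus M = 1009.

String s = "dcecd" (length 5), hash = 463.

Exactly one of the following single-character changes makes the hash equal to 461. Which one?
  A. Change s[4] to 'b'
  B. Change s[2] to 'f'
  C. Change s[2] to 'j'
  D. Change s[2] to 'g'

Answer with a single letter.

Option A: s[4]='d'->'b', delta=(2-4)*3^0 mod 1009 = 1007, hash=463+1007 mod 1009 = 461 <-- target
Option B: s[2]='e'->'f', delta=(6-5)*3^2 mod 1009 = 9, hash=463+9 mod 1009 = 472
Option C: s[2]='e'->'j', delta=(10-5)*3^2 mod 1009 = 45, hash=463+45 mod 1009 = 508
Option D: s[2]='e'->'g', delta=(7-5)*3^2 mod 1009 = 18, hash=463+18 mod 1009 = 481

Answer: A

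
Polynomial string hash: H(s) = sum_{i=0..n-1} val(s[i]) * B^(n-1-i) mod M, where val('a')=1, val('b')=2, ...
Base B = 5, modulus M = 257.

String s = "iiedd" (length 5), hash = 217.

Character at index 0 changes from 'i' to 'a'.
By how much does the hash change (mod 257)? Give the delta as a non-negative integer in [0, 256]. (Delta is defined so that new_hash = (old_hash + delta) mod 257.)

Answer: 140

Derivation:
Delta formula: (val(new) - val(old)) * B^(n-1-k) mod M
  val('a') - val('i') = 1 - 9 = -8
  B^(n-1-k) = 5^4 mod 257 = 111
  Delta = -8 * 111 mod 257 = 140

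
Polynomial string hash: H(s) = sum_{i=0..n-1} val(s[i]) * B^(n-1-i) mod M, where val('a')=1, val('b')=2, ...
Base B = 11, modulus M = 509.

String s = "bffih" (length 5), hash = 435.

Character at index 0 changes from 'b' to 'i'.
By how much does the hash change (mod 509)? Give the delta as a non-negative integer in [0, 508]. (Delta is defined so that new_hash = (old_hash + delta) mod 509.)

Answer: 178

Derivation:
Delta formula: (val(new) - val(old)) * B^(n-1-k) mod M
  val('i') - val('b') = 9 - 2 = 7
  B^(n-1-k) = 11^4 mod 509 = 389
  Delta = 7 * 389 mod 509 = 178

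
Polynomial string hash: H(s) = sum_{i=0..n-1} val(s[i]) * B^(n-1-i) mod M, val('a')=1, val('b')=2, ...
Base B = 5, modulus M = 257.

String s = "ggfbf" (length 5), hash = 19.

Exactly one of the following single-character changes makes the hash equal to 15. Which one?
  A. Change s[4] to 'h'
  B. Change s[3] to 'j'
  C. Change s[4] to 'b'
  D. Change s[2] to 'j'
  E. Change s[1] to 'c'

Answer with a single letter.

Answer: C

Derivation:
Option A: s[4]='f'->'h', delta=(8-6)*5^0 mod 257 = 2, hash=19+2 mod 257 = 21
Option B: s[3]='b'->'j', delta=(10-2)*5^1 mod 257 = 40, hash=19+40 mod 257 = 59
Option C: s[4]='f'->'b', delta=(2-6)*5^0 mod 257 = 253, hash=19+253 mod 257 = 15 <-- target
Option D: s[2]='f'->'j', delta=(10-6)*5^2 mod 257 = 100, hash=19+100 mod 257 = 119
Option E: s[1]='g'->'c', delta=(3-7)*5^3 mod 257 = 14, hash=19+14 mod 257 = 33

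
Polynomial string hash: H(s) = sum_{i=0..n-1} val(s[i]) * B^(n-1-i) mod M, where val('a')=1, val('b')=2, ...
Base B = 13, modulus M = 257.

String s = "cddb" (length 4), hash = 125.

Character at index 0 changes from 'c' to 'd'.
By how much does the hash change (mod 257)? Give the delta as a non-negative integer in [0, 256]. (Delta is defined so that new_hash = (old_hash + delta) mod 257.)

Delta formula: (val(new) - val(old)) * B^(n-1-k) mod M
  val('d') - val('c') = 4 - 3 = 1
  B^(n-1-k) = 13^3 mod 257 = 141
  Delta = 1 * 141 mod 257 = 141

Answer: 141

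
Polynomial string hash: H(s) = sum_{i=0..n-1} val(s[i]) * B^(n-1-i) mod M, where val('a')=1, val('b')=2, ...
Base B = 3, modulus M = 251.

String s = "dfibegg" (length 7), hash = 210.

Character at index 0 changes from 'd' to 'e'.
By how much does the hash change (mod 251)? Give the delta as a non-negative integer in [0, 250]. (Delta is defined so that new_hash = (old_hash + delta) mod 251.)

Delta formula: (val(new) - val(old)) * B^(n-1-k) mod M
  val('e') - val('d') = 5 - 4 = 1
  B^(n-1-k) = 3^6 mod 251 = 227
  Delta = 1 * 227 mod 251 = 227

Answer: 227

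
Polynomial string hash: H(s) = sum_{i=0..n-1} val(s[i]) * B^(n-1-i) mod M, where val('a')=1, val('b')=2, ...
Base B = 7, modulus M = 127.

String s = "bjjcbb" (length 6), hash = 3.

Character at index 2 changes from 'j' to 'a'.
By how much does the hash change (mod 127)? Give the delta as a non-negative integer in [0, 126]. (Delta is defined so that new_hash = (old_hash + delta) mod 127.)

Delta formula: (val(new) - val(old)) * B^(n-1-k) mod M
  val('a') - val('j') = 1 - 10 = -9
  B^(n-1-k) = 7^3 mod 127 = 89
  Delta = -9 * 89 mod 127 = 88

Answer: 88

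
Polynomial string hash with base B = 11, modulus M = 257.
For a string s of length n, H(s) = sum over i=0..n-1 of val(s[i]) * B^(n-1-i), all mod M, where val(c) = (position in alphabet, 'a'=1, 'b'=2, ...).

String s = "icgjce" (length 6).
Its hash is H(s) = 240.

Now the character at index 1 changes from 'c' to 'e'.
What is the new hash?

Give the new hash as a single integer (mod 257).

val('c') = 3, val('e') = 5
Position k = 1, exponent = n-1-k = 4
B^4 mod M = 11^4 mod 257 = 249
Delta = (5 - 3) * 249 mod 257 = 241
New hash = (240 + 241) mod 257 = 224

Answer: 224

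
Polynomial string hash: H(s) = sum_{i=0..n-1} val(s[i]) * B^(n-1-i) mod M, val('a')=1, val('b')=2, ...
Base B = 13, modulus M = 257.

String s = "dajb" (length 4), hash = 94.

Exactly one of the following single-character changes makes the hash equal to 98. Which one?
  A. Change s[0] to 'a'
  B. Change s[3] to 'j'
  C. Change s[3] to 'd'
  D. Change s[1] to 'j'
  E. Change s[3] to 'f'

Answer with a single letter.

Answer: E

Derivation:
Option A: s[0]='d'->'a', delta=(1-4)*13^3 mod 257 = 91, hash=94+91 mod 257 = 185
Option B: s[3]='b'->'j', delta=(10-2)*13^0 mod 257 = 8, hash=94+8 mod 257 = 102
Option C: s[3]='b'->'d', delta=(4-2)*13^0 mod 257 = 2, hash=94+2 mod 257 = 96
Option D: s[1]='a'->'j', delta=(10-1)*13^2 mod 257 = 236, hash=94+236 mod 257 = 73
Option E: s[3]='b'->'f', delta=(6-2)*13^0 mod 257 = 4, hash=94+4 mod 257 = 98 <-- target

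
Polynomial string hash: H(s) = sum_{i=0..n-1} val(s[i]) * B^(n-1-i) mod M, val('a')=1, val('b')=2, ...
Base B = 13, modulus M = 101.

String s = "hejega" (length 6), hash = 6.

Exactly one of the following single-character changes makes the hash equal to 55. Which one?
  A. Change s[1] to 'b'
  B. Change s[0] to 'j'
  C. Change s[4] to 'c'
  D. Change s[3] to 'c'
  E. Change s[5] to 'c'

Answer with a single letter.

Answer: C

Derivation:
Option A: s[1]='e'->'b', delta=(2-5)*13^4 mod 101 = 66, hash=6+66 mod 101 = 72
Option B: s[0]='h'->'j', delta=(10-8)*13^5 mod 101 = 34, hash=6+34 mod 101 = 40
Option C: s[4]='g'->'c', delta=(3-7)*13^1 mod 101 = 49, hash=6+49 mod 101 = 55 <-- target
Option D: s[3]='e'->'c', delta=(3-5)*13^2 mod 101 = 66, hash=6+66 mod 101 = 72
Option E: s[5]='a'->'c', delta=(3-1)*13^0 mod 101 = 2, hash=6+2 mod 101 = 8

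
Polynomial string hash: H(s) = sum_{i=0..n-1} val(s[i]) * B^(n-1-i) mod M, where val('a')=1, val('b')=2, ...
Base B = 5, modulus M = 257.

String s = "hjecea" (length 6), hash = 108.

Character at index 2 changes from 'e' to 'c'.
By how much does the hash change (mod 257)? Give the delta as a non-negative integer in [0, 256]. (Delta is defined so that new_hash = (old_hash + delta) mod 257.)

Answer: 7

Derivation:
Delta formula: (val(new) - val(old)) * B^(n-1-k) mod M
  val('c') - val('e') = 3 - 5 = -2
  B^(n-1-k) = 5^3 mod 257 = 125
  Delta = -2 * 125 mod 257 = 7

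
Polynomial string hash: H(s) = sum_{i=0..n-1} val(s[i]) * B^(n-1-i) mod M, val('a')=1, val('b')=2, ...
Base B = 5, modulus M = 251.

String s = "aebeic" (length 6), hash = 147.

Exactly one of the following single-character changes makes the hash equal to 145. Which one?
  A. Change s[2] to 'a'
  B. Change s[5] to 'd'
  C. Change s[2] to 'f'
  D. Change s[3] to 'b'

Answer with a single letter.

Option A: s[2]='b'->'a', delta=(1-2)*5^3 mod 251 = 126, hash=147+126 mod 251 = 22
Option B: s[5]='c'->'d', delta=(4-3)*5^0 mod 251 = 1, hash=147+1 mod 251 = 148
Option C: s[2]='b'->'f', delta=(6-2)*5^3 mod 251 = 249, hash=147+249 mod 251 = 145 <-- target
Option D: s[3]='e'->'b', delta=(2-5)*5^2 mod 251 = 176, hash=147+176 mod 251 = 72

Answer: C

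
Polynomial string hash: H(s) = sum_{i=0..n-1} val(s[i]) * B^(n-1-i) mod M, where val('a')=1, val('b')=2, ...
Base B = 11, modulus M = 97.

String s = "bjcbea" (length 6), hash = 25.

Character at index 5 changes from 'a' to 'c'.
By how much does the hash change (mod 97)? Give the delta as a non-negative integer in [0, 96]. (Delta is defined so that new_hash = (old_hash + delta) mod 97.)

Delta formula: (val(new) - val(old)) * B^(n-1-k) mod M
  val('c') - val('a') = 3 - 1 = 2
  B^(n-1-k) = 11^0 mod 97 = 1
  Delta = 2 * 1 mod 97 = 2

Answer: 2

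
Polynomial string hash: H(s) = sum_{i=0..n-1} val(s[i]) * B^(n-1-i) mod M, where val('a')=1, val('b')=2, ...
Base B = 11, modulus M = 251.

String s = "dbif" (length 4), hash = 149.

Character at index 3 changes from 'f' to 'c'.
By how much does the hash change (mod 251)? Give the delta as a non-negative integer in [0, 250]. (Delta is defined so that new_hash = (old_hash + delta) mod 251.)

Delta formula: (val(new) - val(old)) * B^(n-1-k) mod M
  val('c') - val('f') = 3 - 6 = -3
  B^(n-1-k) = 11^0 mod 251 = 1
  Delta = -3 * 1 mod 251 = 248

Answer: 248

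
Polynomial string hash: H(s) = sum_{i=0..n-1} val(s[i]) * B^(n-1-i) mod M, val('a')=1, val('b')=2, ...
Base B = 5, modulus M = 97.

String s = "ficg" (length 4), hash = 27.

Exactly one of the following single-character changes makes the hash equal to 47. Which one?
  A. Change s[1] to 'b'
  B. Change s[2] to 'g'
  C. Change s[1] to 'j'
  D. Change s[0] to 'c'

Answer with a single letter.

Option A: s[1]='i'->'b', delta=(2-9)*5^2 mod 97 = 19, hash=27+19 mod 97 = 46
Option B: s[2]='c'->'g', delta=(7-3)*5^1 mod 97 = 20, hash=27+20 mod 97 = 47 <-- target
Option C: s[1]='i'->'j', delta=(10-9)*5^2 mod 97 = 25, hash=27+25 mod 97 = 52
Option D: s[0]='f'->'c', delta=(3-6)*5^3 mod 97 = 13, hash=27+13 mod 97 = 40

Answer: B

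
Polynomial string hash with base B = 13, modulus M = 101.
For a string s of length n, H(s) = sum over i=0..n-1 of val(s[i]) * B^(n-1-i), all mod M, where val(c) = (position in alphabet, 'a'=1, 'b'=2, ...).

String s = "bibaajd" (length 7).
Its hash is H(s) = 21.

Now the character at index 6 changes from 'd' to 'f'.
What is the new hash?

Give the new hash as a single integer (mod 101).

Answer: 23

Derivation:
val('d') = 4, val('f') = 6
Position k = 6, exponent = n-1-k = 0
B^0 mod M = 13^0 mod 101 = 1
Delta = (6 - 4) * 1 mod 101 = 2
New hash = (21 + 2) mod 101 = 23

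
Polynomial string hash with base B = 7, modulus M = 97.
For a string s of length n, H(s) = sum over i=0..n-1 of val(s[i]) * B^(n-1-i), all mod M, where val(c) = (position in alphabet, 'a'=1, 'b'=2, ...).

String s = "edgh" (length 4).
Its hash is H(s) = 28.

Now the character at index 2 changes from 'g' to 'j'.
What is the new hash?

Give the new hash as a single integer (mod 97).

val('g') = 7, val('j') = 10
Position k = 2, exponent = n-1-k = 1
B^1 mod M = 7^1 mod 97 = 7
Delta = (10 - 7) * 7 mod 97 = 21
New hash = (28 + 21) mod 97 = 49

Answer: 49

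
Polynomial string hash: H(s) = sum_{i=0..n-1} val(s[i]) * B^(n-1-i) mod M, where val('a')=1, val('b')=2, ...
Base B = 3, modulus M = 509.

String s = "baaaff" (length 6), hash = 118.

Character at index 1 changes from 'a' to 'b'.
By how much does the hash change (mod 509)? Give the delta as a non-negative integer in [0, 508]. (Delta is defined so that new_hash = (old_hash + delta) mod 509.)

Answer: 81

Derivation:
Delta formula: (val(new) - val(old)) * B^(n-1-k) mod M
  val('b') - val('a') = 2 - 1 = 1
  B^(n-1-k) = 3^4 mod 509 = 81
  Delta = 1 * 81 mod 509 = 81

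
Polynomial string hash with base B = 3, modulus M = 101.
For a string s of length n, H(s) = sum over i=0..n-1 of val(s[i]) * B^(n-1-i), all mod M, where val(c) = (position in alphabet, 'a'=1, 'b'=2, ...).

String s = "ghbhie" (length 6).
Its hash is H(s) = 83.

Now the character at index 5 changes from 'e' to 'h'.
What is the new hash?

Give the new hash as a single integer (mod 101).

val('e') = 5, val('h') = 8
Position k = 5, exponent = n-1-k = 0
B^0 mod M = 3^0 mod 101 = 1
Delta = (8 - 5) * 1 mod 101 = 3
New hash = (83 + 3) mod 101 = 86

Answer: 86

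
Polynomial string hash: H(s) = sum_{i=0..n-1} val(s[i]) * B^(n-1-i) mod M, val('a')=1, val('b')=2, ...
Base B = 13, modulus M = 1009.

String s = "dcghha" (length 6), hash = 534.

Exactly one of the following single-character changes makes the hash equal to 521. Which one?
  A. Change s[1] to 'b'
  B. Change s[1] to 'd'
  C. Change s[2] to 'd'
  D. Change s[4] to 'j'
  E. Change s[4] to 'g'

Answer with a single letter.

Option A: s[1]='c'->'b', delta=(2-3)*13^4 mod 1009 = 700, hash=534+700 mod 1009 = 225
Option B: s[1]='c'->'d', delta=(4-3)*13^4 mod 1009 = 309, hash=534+309 mod 1009 = 843
Option C: s[2]='g'->'d', delta=(4-7)*13^3 mod 1009 = 472, hash=534+472 mod 1009 = 1006
Option D: s[4]='h'->'j', delta=(10-8)*13^1 mod 1009 = 26, hash=534+26 mod 1009 = 560
Option E: s[4]='h'->'g', delta=(7-8)*13^1 mod 1009 = 996, hash=534+996 mod 1009 = 521 <-- target

Answer: E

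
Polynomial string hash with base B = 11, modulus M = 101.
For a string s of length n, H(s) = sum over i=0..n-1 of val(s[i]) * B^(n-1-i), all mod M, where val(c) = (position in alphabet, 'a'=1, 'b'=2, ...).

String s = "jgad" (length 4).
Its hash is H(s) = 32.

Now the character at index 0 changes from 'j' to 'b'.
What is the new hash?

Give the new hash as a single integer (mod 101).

Answer: 90

Derivation:
val('j') = 10, val('b') = 2
Position k = 0, exponent = n-1-k = 3
B^3 mod M = 11^3 mod 101 = 18
Delta = (2 - 10) * 18 mod 101 = 58
New hash = (32 + 58) mod 101 = 90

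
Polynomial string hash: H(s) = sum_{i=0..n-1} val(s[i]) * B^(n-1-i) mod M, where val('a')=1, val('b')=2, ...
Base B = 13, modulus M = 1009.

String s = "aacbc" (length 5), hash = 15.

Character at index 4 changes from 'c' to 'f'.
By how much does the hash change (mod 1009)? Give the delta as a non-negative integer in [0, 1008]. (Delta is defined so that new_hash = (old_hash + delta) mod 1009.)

Delta formula: (val(new) - val(old)) * B^(n-1-k) mod M
  val('f') - val('c') = 6 - 3 = 3
  B^(n-1-k) = 13^0 mod 1009 = 1
  Delta = 3 * 1 mod 1009 = 3

Answer: 3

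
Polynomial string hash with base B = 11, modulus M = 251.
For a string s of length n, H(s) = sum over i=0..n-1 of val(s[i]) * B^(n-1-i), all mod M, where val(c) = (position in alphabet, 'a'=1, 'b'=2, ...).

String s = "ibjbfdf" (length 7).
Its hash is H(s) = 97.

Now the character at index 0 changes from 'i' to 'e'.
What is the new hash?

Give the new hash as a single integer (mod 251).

val('i') = 9, val('e') = 5
Position k = 0, exponent = n-1-k = 6
B^6 mod M = 11^6 mod 251 = 3
Delta = (5 - 9) * 3 mod 251 = 239
New hash = (97 + 239) mod 251 = 85

Answer: 85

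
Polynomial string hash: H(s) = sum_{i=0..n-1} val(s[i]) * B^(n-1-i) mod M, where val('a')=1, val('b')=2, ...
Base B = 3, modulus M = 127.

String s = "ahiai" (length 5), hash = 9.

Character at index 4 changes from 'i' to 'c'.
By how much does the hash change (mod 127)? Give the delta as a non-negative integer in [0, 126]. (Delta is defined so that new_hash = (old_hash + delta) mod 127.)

Delta formula: (val(new) - val(old)) * B^(n-1-k) mod M
  val('c') - val('i') = 3 - 9 = -6
  B^(n-1-k) = 3^0 mod 127 = 1
  Delta = -6 * 1 mod 127 = 121

Answer: 121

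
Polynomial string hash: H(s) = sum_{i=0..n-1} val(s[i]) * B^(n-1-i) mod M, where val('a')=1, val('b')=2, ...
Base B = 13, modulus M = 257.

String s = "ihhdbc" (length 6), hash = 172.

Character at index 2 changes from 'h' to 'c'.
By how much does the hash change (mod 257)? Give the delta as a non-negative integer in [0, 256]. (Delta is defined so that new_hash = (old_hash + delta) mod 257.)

Answer: 66

Derivation:
Delta formula: (val(new) - val(old)) * B^(n-1-k) mod M
  val('c') - val('h') = 3 - 8 = -5
  B^(n-1-k) = 13^3 mod 257 = 141
  Delta = -5 * 141 mod 257 = 66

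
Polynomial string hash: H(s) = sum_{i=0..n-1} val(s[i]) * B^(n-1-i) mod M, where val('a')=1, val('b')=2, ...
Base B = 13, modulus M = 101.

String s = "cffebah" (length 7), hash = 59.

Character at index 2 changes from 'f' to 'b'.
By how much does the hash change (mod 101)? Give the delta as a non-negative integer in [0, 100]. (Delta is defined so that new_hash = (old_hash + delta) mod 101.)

Answer: 88

Derivation:
Delta formula: (val(new) - val(old)) * B^(n-1-k) mod M
  val('b') - val('f') = 2 - 6 = -4
  B^(n-1-k) = 13^4 mod 101 = 79
  Delta = -4 * 79 mod 101 = 88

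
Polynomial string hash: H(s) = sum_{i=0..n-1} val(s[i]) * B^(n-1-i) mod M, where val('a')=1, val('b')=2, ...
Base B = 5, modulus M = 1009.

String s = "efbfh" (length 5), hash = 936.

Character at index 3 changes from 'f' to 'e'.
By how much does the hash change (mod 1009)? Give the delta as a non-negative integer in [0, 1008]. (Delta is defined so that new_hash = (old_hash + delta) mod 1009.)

Answer: 1004

Derivation:
Delta formula: (val(new) - val(old)) * B^(n-1-k) mod M
  val('e') - val('f') = 5 - 6 = -1
  B^(n-1-k) = 5^1 mod 1009 = 5
  Delta = -1 * 5 mod 1009 = 1004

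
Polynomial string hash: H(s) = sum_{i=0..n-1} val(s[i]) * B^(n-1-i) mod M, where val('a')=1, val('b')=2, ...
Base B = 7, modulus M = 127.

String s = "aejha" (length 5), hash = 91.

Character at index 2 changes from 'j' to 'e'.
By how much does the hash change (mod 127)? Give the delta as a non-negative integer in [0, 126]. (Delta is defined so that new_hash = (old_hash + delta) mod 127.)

Answer: 9

Derivation:
Delta formula: (val(new) - val(old)) * B^(n-1-k) mod M
  val('e') - val('j') = 5 - 10 = -5
  B^(n-1-k) = 7^2 mod 127 = 49
  Delta = -5 * 49 mod 127 = 9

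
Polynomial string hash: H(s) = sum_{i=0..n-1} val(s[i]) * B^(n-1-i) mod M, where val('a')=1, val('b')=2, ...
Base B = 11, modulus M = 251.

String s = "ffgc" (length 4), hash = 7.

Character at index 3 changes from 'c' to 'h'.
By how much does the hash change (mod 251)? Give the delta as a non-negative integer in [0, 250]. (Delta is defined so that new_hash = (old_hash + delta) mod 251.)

Delta formula: (val(new) - val(old)) * B^(n-1-k) mod M
  val('h') - val('c') = 8 - 3 = 5
  B^(n-1-k) = 11^0 mod 251 = 1
  Delta = 5 * 1 mod 251 = 5

Answer: 5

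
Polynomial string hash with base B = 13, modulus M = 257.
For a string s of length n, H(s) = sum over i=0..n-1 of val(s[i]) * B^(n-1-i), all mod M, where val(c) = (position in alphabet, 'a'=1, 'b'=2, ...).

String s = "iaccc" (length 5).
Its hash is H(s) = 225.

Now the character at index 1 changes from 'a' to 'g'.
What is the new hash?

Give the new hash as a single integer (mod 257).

val('a') = 1, val('g') = 7
Position k = 1, exponent = n-1-k = 3
B^3 mod M = 13^3 mod 257 = 141
Delta = (7 - 1) * 141 mod 257 = 75
New hash = (225 + 75) mod 257 = 43

Answer: 43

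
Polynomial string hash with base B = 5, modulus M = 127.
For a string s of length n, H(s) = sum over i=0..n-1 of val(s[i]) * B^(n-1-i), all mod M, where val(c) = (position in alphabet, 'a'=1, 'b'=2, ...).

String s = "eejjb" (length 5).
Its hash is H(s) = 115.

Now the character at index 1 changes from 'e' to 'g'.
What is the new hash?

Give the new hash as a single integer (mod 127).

Answer: 111

Derivation:
val('e') = 5, val('g') = 7
Position k = 1, exponent = n-1-k = 3
B^3 mod M = 5^3 mod 127 = 125
Delta = (7 - 5) * 125 mod 127 = 123
New hash = (115 + 123) mod 127 = 111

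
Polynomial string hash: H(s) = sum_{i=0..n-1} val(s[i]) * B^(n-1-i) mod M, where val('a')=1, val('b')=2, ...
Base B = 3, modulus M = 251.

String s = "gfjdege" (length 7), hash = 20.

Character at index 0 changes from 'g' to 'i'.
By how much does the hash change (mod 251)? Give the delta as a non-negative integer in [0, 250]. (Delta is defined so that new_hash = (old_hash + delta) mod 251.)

Delta formula: (val(new) - val(old)) * B^(n-1-k) mod M
  val('i') - val('g') = 9 - 7 = 2
  B^(n-1-k) = 3^6 mod 251 = 227
  Delta = 2 * 227 mod 251 = 203

Answer: 203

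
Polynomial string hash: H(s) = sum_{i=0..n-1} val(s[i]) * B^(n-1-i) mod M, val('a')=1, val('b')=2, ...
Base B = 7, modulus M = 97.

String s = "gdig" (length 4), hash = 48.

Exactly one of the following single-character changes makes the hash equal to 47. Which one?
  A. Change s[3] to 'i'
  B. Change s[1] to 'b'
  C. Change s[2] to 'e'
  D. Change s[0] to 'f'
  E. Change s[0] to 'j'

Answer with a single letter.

Answer: B

Derivation:
Option A: s[3]='g'->'i', delta=(9-7)*7^0 mod 97 = 2, hash=48+2 mod 97 = 50
Option B: s[1]='d'->'b', delta=(2-4)*7^2 mod 97 = 96, hash=48+96 mod 97 = 47 <-- target
Option C: s[2]='i'->'e', delta=(5-9)*7^1 mod 97 = 69, hash=48+69 mod 97 = 20
Option D: s[0]='g'->'f', delta=(6-7)*7^3 mod 97 = 45, hash=48+45 mod 97 = 93
Option E: s[0]='g'->'j', delta=(10-7)*7^3 mod 97 = 59, hash=48+59 mod 97 = 10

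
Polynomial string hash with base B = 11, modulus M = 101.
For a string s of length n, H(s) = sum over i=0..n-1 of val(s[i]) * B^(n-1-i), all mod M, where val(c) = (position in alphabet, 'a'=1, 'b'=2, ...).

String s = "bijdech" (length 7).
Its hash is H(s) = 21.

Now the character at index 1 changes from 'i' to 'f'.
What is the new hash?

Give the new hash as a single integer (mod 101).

val('i') = 9, val('f') = 6
Position k = 1, exponent = n-1-k = 5
B^5 mod M = 11^5 mod 101 = 57
Delta = (6 - 9) * 57 mod 101 = 31
New hash = (21 + 31) mod 101 = 52

Answer: 52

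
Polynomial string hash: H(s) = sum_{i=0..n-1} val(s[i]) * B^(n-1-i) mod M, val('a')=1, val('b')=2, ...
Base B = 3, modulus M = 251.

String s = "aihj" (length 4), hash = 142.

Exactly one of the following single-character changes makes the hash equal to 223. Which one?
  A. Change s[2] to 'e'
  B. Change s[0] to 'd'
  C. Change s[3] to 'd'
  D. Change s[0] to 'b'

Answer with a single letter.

Answer: B

Derivation:
Option A: s[2]='h'->'e', delta=(5-8)*3^1 mod 251 = 242, hash=142+242 mod 251 = 133
Option B: s[0]='a'->'d', delta=(4-1)*3^3 mod 251 = 81, hash=142+81 mod 251 = 223 <-- target
Option C: s[3]='j'->'d', delta=(4-10)*3^0 mod 251 = 245, hash=142+245 mod 251 = 136
Option D: s[0]='a'->'b', delta=(2-1)*3^3 mod 251 = 27, hash=142+27 mod 251 = 169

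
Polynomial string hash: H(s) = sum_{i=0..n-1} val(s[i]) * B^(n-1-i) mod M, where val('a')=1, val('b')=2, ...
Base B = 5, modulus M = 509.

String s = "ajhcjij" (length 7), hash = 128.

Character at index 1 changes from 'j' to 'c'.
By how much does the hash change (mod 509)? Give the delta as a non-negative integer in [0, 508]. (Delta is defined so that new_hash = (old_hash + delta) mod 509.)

Delta formula: (val(new) - val(old)) * B^(n-1-k) mod M
  val('c') - val('j') = 3 - 10 = -7
  B^(n-1-k) = 5^5 mod 509 = 71
  Delta = -7 * 71 mod 509 = 12

Answer: 12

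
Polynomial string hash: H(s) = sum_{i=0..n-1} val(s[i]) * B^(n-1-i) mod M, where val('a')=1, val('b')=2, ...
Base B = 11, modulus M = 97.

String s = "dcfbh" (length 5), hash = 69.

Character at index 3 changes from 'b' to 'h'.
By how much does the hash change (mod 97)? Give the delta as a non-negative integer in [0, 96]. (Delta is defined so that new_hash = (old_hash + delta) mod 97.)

Answer: 66

Derivation:
Delta formula: (val(new) - val(old)) * B^(n-1-k) mod M
  val('h') - val('b') = 8 - 2 = 6
  B^(n-1-k) = 11^1 mod 97 = 11
  Delta = 6 * 11 mod 97 = 66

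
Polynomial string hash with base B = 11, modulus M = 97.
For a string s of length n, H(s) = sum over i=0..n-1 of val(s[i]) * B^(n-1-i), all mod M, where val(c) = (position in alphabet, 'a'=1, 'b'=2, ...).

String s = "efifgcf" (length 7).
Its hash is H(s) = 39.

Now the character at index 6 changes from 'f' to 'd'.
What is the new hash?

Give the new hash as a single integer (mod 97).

Answer: 37

Derivation:
val('f') = 6, val('d') = 4
Position k = 6, exponent = n-1-k = 0
B^0 mod M = 11^0 mod 97 = 1
Delta = (4 - 6) * 1 mod 97 = 95
New hash = (39 + 95) mod 97 = 37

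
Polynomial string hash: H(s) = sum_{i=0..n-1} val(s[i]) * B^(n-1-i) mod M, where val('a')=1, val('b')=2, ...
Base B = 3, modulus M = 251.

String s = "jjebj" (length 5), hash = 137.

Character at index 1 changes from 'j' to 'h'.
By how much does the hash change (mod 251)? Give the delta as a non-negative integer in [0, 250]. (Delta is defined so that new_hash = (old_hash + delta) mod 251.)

Delta formula: (val(new) - val(old)) * B^(n-1-k) mod M
  val('h') - val('j') = 8 - 10 = -2
  B^(n-1-k) = 3^3 mod 251 = 27
  Delta = -2 * 27 mod 251 = 197

Answer: 197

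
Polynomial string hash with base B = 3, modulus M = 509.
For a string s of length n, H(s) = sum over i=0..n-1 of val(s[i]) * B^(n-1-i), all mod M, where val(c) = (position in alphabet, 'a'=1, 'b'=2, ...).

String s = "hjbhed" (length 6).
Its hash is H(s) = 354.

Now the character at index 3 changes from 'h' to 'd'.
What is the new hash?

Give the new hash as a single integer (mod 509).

Answer: 318

Derivation:
val('h') = 8, val('d') = 4
Position k = 3, exponent = n-1-k = 2
B^2 mod M = 3^2 mod 509 = 9
Delta = (4 - 8) * 9 mod 509 = 473
New hash = (354 + 473) mod 509 = 318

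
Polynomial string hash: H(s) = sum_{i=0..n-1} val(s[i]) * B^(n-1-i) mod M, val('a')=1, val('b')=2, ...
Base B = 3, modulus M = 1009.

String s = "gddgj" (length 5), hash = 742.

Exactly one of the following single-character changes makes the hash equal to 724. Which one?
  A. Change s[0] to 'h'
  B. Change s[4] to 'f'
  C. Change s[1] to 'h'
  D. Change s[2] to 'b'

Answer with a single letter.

Option A: s[0]='g'->'h', delta=(8-7)*3^4 mod 1009 = 81, hash=742+81 mod 1009 = 823
Option B: s[4]='j'->'f', delta=(6-10)*3^0 mod 1009 = 1005, hash=742+1005 mod 1009 = 738
Option C: s[1]='d'->'h', delta=(8-4)*3^3 mod 1009 = 108, hash=742+108 mod 1009 = 850
Option D: s[2]='d'->'b', delta=(2-4)*3^2 mod 1009 = 991, hash=742+991 mod 1009 = 724 <-- target

Answer: D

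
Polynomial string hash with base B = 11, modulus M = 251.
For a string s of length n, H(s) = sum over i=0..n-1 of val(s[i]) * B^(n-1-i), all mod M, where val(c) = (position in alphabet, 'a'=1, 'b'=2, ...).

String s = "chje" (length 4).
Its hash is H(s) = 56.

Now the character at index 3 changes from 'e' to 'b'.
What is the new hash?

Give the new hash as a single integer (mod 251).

Answer: 53

Derivation:
val('e') = 5, val('b') = 2
Position k = 3, exponent = n-1-k = 0
B^0 mod M = 11^0 mod 251 = 1
Delta = (2 - 5) * 1 mod 251 = 248
New hash = (56 + 248) mod 251 = 53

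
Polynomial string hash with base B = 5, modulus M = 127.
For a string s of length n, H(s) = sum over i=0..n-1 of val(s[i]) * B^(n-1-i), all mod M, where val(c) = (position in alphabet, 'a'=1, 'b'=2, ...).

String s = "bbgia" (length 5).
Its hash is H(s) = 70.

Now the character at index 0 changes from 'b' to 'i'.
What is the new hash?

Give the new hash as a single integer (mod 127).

Answer: 0

Derivation:
val('b') = 2, val('i') = 9
Position k = 0, exponent = n-1-k = 4
B^4 mod M = 5^4 mod 127 = 117
Delta = (9 - 2) * 117 mod 127 = 57
New hash = (70 + 57) mod 127 = 0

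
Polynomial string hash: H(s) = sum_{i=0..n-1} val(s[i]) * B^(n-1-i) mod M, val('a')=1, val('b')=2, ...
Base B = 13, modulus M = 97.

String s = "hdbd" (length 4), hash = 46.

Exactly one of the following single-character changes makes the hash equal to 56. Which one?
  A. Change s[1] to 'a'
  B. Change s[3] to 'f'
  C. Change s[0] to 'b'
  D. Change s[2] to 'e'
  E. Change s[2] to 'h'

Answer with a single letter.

Option A: s[1]='d'->'a', delta=(1-4)*13^2 mod 97 = 75, hash=46+75 mod 97 = 24
Option B: s[3]='d'->'f', delta=(6-4)*13^0 mod 97 = 2, hash=46+2 mod 97 = 48
Option C: s[0]='h'->'b', delta=(2-8)*13^3 mod 97 = 10, hash=46+10 mod 97 = 56 <-- target
Option D: s[2]='b'->'e', delta=(5-2)*13^1 mod 97 = 39, hash=46+39 mod 97 = 85
Option E: s[2]='b'->'h', delta=(8-2)*13^1 mod 97 = 78, hash=46+78 mod 97 = 27

Answer: C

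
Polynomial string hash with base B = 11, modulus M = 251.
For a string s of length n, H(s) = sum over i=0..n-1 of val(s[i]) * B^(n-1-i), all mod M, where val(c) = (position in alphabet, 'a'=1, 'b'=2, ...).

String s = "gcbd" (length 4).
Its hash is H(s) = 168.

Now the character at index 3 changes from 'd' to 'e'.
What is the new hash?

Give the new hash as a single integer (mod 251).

val('d') = 4, val('e') = 5
Position k = 3, exponent = n-1-k = 0
B^0 mod M = 11^0 mod 251 = 1
Delta = (5 - 4) * 1 mod 251 = 1
New hash = (168 + 1) mod 251 = 169

Answer: 169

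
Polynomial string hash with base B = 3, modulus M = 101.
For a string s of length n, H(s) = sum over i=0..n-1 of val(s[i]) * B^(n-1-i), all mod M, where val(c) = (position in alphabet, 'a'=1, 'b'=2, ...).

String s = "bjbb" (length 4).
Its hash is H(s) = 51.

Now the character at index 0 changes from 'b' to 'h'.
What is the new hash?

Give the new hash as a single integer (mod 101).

Answer: 11

Derivation:
val('b') = 2, val('h') = 8
Position k = 0, exponent = n-1-k = 3
B^3 mod M = 3^3 mod 101 = 27
Delta = (8 - 2) * 27 mod 101 = 61
New hash = (51 + 61) mod 101 = 11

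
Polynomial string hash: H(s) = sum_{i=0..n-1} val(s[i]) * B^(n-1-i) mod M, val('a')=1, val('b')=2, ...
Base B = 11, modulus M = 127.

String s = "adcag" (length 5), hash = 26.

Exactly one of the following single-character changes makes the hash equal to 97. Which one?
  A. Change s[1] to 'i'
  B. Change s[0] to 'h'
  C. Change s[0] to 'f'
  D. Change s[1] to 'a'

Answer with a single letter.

Option A: s[1]='d'->'i', delta=(9-4)*11^3 mod 127 = 51, hash=26+51 mod 127 = 77
Option B: s[0]='a'->'h', delta=(8-1)*11^4 mod 127 = 125, hash=26+125 mod 127 = 24
Option C: s[0]='a'->'f', delta=(6-1)*11^4 mod 127 = 53, hash=26+53 mod 127 = 79
Option D: s[1]='d'->'a', delta=(1-4)*11^3 mod 127 = 71, hash=26+71 mod 127 = 97 <-- target

Answer: D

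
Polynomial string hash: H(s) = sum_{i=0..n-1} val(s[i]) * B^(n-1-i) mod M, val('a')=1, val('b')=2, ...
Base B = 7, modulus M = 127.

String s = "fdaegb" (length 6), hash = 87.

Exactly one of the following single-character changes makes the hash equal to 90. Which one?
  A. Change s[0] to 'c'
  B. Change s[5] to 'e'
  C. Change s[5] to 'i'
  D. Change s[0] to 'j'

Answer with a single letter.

Option A: s[0]='f'->'c', delta=(3-6)*7^5 mod 127 = 125, hash=87+125 mod 127 = 85
Option B: s[5]='b'->'e', delta=(5-2)*7^0 mod 127 = 3, hash=87+3 mod 127 = 90 <-- target
Option C: s[5]='b'->'i', delta=(9-2)*7^0 mod 127 = 7, hash=87+7 mod 127 = 94
Option D: s[0]='f'->'j', delta=(10-6)*7^5 mod 127 = 45, hash=87+45 mod 127 = 5

Answer: B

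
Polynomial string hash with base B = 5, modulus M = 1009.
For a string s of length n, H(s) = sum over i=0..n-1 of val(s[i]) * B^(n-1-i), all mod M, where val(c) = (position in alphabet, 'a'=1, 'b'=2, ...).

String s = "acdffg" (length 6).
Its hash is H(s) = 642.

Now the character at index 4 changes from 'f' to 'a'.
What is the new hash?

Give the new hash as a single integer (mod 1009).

Answer: 617

Derivation:
val('f') = 6, val('a') = 1
Position k = 4, exponent = n-1-k = 1
B^1 mod M = 5^1 mod 1009 = 5
Delta = (1 - 6) * 5 mod 1009 = 984
New hash = (642 + 984) mod 1009 = 617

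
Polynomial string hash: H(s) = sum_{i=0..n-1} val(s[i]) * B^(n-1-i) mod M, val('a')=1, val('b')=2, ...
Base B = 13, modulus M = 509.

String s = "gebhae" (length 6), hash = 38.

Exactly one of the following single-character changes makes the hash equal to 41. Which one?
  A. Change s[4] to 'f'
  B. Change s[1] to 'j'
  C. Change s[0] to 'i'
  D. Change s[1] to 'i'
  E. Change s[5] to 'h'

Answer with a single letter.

Option A: s[4]='a'->'f', delta=(6-1)*13^1 mod 509 = 65, hash=38+65 mod 509 = 103
Option B: s[1]='e'->'j', delta=(10-5)*13^4 mod 509 = 285, hash=38+285 mod 509 = 323
Option C: s[0]='g'->'i', delta=(9-7)*13^5 mod 509 = 464, hash=38+464 mod 509 = 502
Option D: s[1]='e'->'i', delta=(9-5)*13^4 mod 509 = 228, hash=38+228 mod 509 = 266
Option E: s[5]='e'->'h', delta=(8-5)*13^0 mod 509 = 3, hash=38+3 mod 509 = 41 <-- target

Answer: E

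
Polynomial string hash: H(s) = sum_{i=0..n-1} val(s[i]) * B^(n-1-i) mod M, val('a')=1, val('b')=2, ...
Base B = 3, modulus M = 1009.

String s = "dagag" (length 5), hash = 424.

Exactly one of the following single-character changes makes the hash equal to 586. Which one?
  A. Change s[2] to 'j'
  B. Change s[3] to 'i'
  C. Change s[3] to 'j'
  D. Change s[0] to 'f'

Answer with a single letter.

Answer: D

Derivation:
Option A: s[2]='g'->'j', delta=(10-7)*3^2 mod 1009 = 27, hash=424+27 mod 1009 = 451
Option B: s[3]='a'->'i', delta=(9-1)*3^1 mod 1009 = 24, hash=424+24 mod 1009 = 448
Option C: s[3]='a'->'j', delta=(10-1)*3^1 mod 1009 = 27, hash=424+27 mod 1009 = 451
Option D: s[0]='d'->'f', delta=(6-4)*3^4 mod 1009 = 162, hash=424+162 mod 1009 = 586 <-- target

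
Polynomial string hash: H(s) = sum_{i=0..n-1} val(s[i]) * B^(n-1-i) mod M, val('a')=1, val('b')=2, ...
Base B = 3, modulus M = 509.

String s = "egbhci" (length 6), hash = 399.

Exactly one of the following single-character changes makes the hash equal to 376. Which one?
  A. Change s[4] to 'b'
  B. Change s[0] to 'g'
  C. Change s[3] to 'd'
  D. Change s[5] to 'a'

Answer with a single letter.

Option A: s[4]='c'->'b', delta=(2-3)*3^1 mod 509 = 506, hash=399+506 mod 509 = 396
Option B: s[0]='e'->'g', delta=(7-5)*3^5 mod 509 = 486, hash=399+486 mod 509 = 376 <-- target
Option C: s[3]='h'->'d', delta=(4-8)*3^2 mod 509 = 473, hash=399+473 mod 509 = 363
Option D: s[5]='i'->'a', delta=(1-9)*3^0 mod 509 = 501, hash=399+501 mod 509 = 391

Answer: B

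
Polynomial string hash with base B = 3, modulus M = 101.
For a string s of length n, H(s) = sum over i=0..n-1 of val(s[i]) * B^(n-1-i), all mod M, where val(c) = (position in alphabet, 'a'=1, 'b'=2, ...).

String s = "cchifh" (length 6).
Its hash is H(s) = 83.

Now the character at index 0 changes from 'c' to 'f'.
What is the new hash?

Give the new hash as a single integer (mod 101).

val('c') = 3, val('f') = 6
Position k = 0, exponent = n-1-k = 5
B^5 mod M = 3^5 mod 101 = 41
Delta = (6 - 3) * 41 mod 101 = 22
New hash = (83 + 22) mod 101 = 4

Answer: 4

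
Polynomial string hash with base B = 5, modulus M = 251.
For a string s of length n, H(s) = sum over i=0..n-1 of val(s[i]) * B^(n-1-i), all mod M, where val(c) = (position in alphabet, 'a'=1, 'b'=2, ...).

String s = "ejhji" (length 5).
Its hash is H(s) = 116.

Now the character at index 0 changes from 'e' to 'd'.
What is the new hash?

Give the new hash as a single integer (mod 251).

Answer: 244

Derivation:
val('e') = 5, val('d') = 4
Position k = 0, exponent = n-1-k = 4
B^4 mod M = 5^4 mod 251 = 123
Delta = (4 - 5) * 123 mod 251 = 128
New hash = (116 + 128) mod 251 = 244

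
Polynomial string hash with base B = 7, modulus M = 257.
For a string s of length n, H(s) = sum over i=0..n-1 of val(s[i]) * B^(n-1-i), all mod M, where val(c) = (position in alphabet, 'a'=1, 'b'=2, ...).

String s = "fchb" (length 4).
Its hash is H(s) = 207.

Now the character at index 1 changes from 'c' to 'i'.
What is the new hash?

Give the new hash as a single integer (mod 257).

val('c') = 3, val('i') = 9
Position k = 1, exponent = n-1-k = 2
B^2 mod M = 7^2 mod 257 = 49
Delta = (9 - 3) * 49 mod 257 = 37
New hash = (207 + 37) mod 257 = 244

Answer: 244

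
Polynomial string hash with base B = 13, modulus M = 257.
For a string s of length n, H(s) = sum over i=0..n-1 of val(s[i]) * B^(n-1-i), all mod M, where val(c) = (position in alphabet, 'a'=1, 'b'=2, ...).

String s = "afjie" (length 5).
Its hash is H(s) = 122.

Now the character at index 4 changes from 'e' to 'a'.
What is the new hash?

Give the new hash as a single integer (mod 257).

Answer: 118

Derivation:
val('e') = 5, val('a') = 1
Position k = 4, exponent = n-1-k = 0
B^0 mod M = 13^0 mod 257 = 1
Delta = (1 - 5) * 1 mod 257 = 253
New hash = (122 + 253) mod 257 = 118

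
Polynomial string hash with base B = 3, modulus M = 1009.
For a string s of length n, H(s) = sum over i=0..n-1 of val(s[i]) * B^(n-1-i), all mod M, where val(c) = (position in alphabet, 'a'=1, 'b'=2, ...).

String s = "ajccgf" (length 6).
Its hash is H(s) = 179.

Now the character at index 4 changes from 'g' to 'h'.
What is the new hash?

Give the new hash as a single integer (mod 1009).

Answer: 182

Derivation:
val('g') = 7, val('h') = 8
Position k = 4, exponent = n-1-k = 1
B^1 mod M = 3^1 mod 1009 = 3
Delta = (8 - 7) * 3 mod 1009 = 3
New hash = (179 + 3) mod 1009 = 182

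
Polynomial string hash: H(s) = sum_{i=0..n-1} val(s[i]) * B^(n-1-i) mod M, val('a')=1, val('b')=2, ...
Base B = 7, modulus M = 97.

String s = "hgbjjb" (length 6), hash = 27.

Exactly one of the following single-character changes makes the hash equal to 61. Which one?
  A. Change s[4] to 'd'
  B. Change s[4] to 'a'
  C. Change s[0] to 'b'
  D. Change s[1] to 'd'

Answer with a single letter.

Option A: s[4]='j'->'d', delta=(4-10)*7^1 mod 97 = 55, hash=27+55 mod 97 = 82
Option B: s[4]='j'->'a', delta=(1-10)*7^1 mod 97 = 34, hash=27+34 mod 97 = 61 <-- target
Option C: s[0]='h'->'b', delta=(2-8)*7^5 mod 97 = 38, hash=27+38 mod 97 = 65
Option D: s[1]='g'->'d', delta=(4-7)*7^4 mod 97 = 72, hash=27+72 mod 97 = 2

Answer: B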